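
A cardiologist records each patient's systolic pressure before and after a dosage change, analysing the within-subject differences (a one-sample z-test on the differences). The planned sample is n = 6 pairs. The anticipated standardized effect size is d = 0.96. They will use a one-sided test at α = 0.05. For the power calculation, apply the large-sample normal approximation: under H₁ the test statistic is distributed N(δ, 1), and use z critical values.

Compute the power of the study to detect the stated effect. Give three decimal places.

Power ≈ 0.760

Noncentrality parameter: δ = d·√n = 0.96 × √6 = 2.3515
One-sided α = 0.05 → critical value z_{0.05} = 1.645.
Power = Φ(δ − 1.645) = Φ(0.707) = 0.7601.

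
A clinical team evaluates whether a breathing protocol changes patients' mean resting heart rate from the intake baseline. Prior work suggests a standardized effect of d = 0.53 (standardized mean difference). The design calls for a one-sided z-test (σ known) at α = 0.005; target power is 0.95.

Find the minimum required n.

For power 0.95 need Φ(δ − z_{0.005}) = 0.95, so δ = z_{0.005} + z_{0.05} = 2.576 + 1.645 = 4.221.
δ = d·√n ⇒ n = (δ/d)² = (4.221 / 0.53)² = 63.42.
Round up to the next whole unit.

n = 64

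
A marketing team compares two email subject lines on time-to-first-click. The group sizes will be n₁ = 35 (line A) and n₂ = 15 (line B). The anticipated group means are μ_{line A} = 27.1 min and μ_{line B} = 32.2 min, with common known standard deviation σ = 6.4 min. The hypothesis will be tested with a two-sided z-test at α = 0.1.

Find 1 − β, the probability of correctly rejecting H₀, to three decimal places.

Standardized effect: d = |μ_{line A} − μ_{line B}| / σ = |27.1 − 32.2| / 6.4 = 0.7969
Noncentrality parameter: δ = d / √(1/n₁ + 1/n₂) = 0.7969 / √(1/35 + 1/15) = 2.5822
Critical value for a two-sided test at α = 0.1: z_{α/2} = 1.645.
Power = Φ(δ − 1.645) + Φ(−δ − 1.645) = Φ(0.937) + Φ(-4.227) = 0.8257 + 0.0000 = 0.8257.

Power ≈ 0.826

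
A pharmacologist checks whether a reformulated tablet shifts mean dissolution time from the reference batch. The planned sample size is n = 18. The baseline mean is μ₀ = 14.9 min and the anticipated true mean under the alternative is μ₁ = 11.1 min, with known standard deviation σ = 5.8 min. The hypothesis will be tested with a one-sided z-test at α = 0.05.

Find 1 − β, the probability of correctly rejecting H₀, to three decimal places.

Power ≈ 0.872

Standardized effect: d = |μ₁ − μ₀| / σ = |11.1 − 14.9| / 5.8 = 0.6552
Noncentrality parameter: δ = d·√n = 0.6552 × √18 = 2.7797
Critical value for a one-sided test at α = 0.05: z_α = 1.645.
Power = Φ(δ − 1.645) = Φ(1.135) = 0.8718.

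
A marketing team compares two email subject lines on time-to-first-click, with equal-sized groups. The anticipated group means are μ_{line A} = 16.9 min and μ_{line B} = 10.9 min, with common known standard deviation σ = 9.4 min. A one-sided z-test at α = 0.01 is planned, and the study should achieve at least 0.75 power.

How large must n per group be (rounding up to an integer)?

n = 45 per group

Standardized effect: d = |μ_{line A} − μ_{line B}| / σ = |16.9 − 10.9| / 9.4 = 0.6383
Set Φ(δ − 2.326) = 0.75; then δ − 2.326 = Φ⁻¹(0.75) = 0.674, giving δ = 3.001.
δ = d·√(n/2) ⇒ n = 2(δ/d)² = 2 × (3.001 / 0.6383)² = 44.20.
Round up to the next whole unit.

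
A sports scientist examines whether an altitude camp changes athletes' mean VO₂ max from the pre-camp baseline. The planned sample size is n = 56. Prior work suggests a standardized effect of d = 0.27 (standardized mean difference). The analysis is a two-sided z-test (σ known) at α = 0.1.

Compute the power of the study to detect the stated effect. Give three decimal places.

Power ≈ 0.647

Noncentrality parameter: δ = d·√n = 0.27 × √56 = 2.0205
Two-sided α = 0.1 → critical value z_{0.05} = 1.645.
Power = Φ(δ − 1.645) + Φ(−δ − 1.645) = Φ(0.376) + Φ(-3.665) = 0.6464 + 0.0001 = 0.6465.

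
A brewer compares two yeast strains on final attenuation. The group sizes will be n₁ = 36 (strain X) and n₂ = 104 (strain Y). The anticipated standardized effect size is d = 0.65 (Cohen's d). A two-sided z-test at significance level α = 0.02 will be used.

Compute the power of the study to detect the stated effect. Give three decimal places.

Noncentrality parameter: δ = d / √(1/n₁ + 1/n₂) = 0.65 / √(1/36 + 1/104) = 3.3614
Two-sided α = 0.02 → critical value z_{0.01} = 2.326.
Power = Φ(δ − 2.326) + Φ(−δ − 2.326) = Φ(1.035) + Φ(-5.688) = 0.8497 + 0.0000 = 0.8497.

Power ≈ 0.850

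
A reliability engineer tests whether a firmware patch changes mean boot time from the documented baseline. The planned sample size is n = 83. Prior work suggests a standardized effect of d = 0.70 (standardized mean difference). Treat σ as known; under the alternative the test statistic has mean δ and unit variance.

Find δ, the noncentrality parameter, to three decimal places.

δ ≈ 6.377

δ = d·√n = 0.70 × √83 = 6.3773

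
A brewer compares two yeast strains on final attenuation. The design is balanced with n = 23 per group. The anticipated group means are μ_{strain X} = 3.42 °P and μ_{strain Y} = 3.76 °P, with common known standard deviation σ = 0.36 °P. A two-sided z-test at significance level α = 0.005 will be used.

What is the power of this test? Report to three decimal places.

Power ≈ 0.654

Standardized effect: d = |μ_{strain X} − μ_{strain Y}| / σ = |3.42 − 3.76| / 0.36 = 0.9444
Noncentrality parameter: δ = d·√(n/2) = 0.9444 × √(23/2) = 3.2028
Two-sided α = 0.005 → critical value z_{0.0025} = 2.807.
Power = Φ(δ − 2.807) + Φ(−δ − 2.807) = Φ(0.396) + Φ(-6.010) = 0.6538 + 0.0000 = 0.6538.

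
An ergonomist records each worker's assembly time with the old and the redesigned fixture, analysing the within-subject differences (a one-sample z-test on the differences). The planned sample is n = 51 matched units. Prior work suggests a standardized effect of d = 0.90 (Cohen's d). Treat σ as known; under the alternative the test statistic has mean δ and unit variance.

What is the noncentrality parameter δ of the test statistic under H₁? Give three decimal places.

The noncentrality parameter scales effect size by the design's sample-size factor: δ = d·√n = 0.90 × √51 = 6.4273

δ ≈ 6.427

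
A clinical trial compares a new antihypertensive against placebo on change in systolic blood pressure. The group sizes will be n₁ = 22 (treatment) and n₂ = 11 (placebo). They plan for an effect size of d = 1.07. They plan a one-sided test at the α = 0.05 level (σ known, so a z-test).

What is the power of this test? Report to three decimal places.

Noncentrality parameter: δ = d / √(1/n₁ + 1/n₂) = 1.07 / √(1/22 + 1/11) = 2.8976
Critical value for a one-sided test at α = 0.05: z_α = 1.645.
Power = Φ(δ − 1.645) = Φ(1.253) = 0.8948.

Power ≈ 0.895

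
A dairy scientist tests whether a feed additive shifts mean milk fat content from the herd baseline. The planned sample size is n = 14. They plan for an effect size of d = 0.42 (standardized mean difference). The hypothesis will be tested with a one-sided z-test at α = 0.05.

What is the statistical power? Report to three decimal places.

Noncentrality parameter: δ = d·√n = 0.42 × √14 = 1.5715
Critical value for a one-sided test at α = 0.05: z_α = 1.645.
Power = P(Z > 1.645 − δ) = Φ(-0.073) = 0.4708.

Power ≈ 0.471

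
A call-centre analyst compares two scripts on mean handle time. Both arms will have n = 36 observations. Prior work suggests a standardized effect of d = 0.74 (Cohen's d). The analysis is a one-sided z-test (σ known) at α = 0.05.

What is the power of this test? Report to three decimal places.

Power ≈ 0.933

Noncentrality parameter: δ = d·√(n/2) = 0.74 × √(36/2) = 3.1396
Critical value for a one-sided test at α = 0.05: z_α = 1.645.
Power = Φ(δ − 1.645) = Φ(1.495) = 0.9325.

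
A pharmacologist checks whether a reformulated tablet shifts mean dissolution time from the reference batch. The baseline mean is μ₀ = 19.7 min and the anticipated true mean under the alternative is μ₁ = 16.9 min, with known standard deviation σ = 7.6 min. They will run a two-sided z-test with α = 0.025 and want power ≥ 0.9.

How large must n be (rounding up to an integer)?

n = 92

Standardized effect: d = |μ₁ − μ₀| / σ = |16.9 − 19.7| / 7.6 = 0.3684
Set Φ(δ − 2.241) = 0.9; then δ − 2.241 = Φ⁻¹(0.9) = 1.282, giving δ = 3.523.
(The Φ(−δ − z_{α/2}) term is vanishingly small for δ > 0 and is dropped in the standard sample-size formula.)
δ = d·√n ⇒ n = (δ/d)² = (3.523 / 0.3684)² = 91.44.
Round up to the next whole unit.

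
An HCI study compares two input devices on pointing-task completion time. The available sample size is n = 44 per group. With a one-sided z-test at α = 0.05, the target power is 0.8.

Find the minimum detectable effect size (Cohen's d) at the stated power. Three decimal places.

Need Φ(δ − 1.645) = 0.8, so δ = 1.645 + 0.842 = 2.486.
δ = d·√(n/2) ⇒ d = δ/√(n/2) = 2.486/√(44/2) = 0.5301.

d ≈ 0.530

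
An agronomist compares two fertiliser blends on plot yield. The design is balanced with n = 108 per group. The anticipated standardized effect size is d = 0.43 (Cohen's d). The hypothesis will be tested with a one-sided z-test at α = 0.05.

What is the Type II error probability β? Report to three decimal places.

β ≈ 0.065

Noncentrality parameter: δ = d·√(n/2) = 0.43 × √(108/2) = 3.1598
Critical value for a one-sided test at α = 0.05: z_α = 1.645.
Power = P(Z > 1.645 − δ) = Φ(1.515) = 0.9351.
Type II error: β = 1 − power = 1 − 0.9351 = 0.0649.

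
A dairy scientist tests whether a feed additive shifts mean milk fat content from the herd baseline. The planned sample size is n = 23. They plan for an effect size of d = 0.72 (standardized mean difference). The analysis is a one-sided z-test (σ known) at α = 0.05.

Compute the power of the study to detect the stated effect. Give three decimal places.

Power ≈ 0.965

Noncentrality parameter: δ = d·√n = 0.72 × √23 = 3.4530
Critical value for a one-sided test at α = 0.05: z_α = 1.645.
Power = Φ(δ − 1.645) = Φ(1.808) = 0.9647.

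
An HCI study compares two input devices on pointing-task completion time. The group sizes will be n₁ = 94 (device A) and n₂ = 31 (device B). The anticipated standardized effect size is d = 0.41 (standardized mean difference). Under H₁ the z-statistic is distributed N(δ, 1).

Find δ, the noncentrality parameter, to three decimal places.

δ ≈ 1.980

The noncentrality parameter scales effect size by the design's sample-size factor: δ = d / √(1/n₁ + 1/n₂) = 0.41 / √(1/94 + 1/31) = 1.9796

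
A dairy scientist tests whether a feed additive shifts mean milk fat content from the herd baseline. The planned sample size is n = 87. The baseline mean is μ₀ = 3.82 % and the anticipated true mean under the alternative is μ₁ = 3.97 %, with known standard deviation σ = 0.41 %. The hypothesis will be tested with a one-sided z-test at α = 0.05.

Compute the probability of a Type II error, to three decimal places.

Standardized effect: d = |μ₁ − μ₀| / σ = |3.97 − 3.82| / 0.41 = 0.3659
Noncentrality parameter: δ = d·√n = 0.3659 × √87 = 3.4125
One-sided α = 0.05 → critical value z_{0.05} = 1.645.
Power = P(Z > 1.645 − δ) = Φ(1.768) = 0.9614.
Type II error: β = 1 − power = 1 − 0.9614 = 0.0386.

β ≈ 0.039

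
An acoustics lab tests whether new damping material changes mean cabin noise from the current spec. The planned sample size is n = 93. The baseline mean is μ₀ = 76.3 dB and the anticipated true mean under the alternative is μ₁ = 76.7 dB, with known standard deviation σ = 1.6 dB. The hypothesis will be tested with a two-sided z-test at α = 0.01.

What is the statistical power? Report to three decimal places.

Power ≈ 0.435

Standardized effect: d = |μ₁ − μ₀| / σ = |76.7 − 76.3| / 1.6 = 0.2500
Noncentrality parameter: δ = d·√n = 0.2500 × √93 = 2.4109
Critical value for a two-sided test at α = 0.01: z_{α/2} = 2.576.
Power = Φ(δ − 2.576) + Φ(−δ − 2.576) = Φ(-0.165) + Φ(-4.987) = 0.4345 + 0.0000 = 0.4345.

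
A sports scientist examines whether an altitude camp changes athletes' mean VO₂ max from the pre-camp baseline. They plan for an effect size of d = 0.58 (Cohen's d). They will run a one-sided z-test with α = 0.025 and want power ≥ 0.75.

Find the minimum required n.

n = 21

For power 0.75 need Φ(δ − z_{0.025}) = 0.75, so δ = z_{0.025} + z_{0.25} = 1.960 + 0.674 = 2.634.
δ = d·√n ⇒ n = (δ/d)² = (2.634 / 0.58)² = 20.63.
Round up to the next whole unit.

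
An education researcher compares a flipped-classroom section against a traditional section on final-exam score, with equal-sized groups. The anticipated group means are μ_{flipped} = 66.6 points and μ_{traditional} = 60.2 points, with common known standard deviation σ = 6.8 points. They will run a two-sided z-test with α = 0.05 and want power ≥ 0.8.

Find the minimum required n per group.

n = 18 per group

Standardized effect: d = |μ_{flipped} − μ_{traditional}| / σ = |66.6 − 60.2| / 6.8 = 0.9412
Set Φ(δ − 1.960) = 0.8; then δ − 1.960 = Φ⁻¹(0.8) = 0.842, giving δ = 2.802.
(Ignoring the negligible lower-tail rejection probability gives the usual closed-form inversion.)
δ = d·√(n/2) ⇒ n = 2(δ/d)² = 2 × (2.802 / 0.9412)² = 17.72.
Rounding up, n = 18 per group.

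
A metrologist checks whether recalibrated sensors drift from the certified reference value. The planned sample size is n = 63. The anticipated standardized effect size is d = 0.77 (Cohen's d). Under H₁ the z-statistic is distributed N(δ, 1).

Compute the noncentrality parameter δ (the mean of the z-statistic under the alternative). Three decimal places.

δ ≈ 6.112

δ = d·√n = 0.77 × √63 = 6.1117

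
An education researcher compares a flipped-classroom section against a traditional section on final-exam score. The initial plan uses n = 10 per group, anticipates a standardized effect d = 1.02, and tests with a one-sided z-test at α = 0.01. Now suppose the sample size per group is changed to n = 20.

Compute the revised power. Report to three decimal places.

Power ≈ 0.816

With n = 20 per group: δ = d·√(n/2) = 1.02 × √(20/2) = 3.2255. Critical value z_{0.01} = 2.326.
Revised power = Φ(δ − 2.326) = Φ(0.899) = 0.8157.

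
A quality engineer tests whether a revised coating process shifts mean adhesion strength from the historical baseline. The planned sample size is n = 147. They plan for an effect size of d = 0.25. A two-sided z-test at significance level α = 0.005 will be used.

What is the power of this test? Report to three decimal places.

Noncentrality parameter: δ = d·√n = 0.25 × √147 = 3.0311
Critical value for a two-sided test at α = 0.005: z_{α/2} = 2.807.
Power = Φ(δ − 2.807) + Φ(−δ − 2.807) = Φ(0.224) + Φ(-5.838) = 0.5886 + 0.0000 = 0.5886.

Power ≈ 0.589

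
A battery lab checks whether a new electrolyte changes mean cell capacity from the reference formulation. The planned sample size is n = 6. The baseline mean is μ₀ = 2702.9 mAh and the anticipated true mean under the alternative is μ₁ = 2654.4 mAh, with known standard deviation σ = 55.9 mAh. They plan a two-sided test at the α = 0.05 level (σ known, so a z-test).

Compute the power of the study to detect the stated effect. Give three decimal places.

Standardized effect: d = |μ₁ − μ₀| / σ = |2654.4 − 2702.9| / 55.9 = 0.8676
Noncentrality parameter: δ = d·√n = 0.8676 × √6 = 2.1252
Critical value for a two-sided test at α = 0.05: z_{α/2} = 1.960.
Power = Φ(δ − 1.960) + Φ(−δ − 1.960) = Φ(0.165) + Φ(-4.085) = 0.5656 + 0.0000 = 0.5657.

Power ≈ 0.566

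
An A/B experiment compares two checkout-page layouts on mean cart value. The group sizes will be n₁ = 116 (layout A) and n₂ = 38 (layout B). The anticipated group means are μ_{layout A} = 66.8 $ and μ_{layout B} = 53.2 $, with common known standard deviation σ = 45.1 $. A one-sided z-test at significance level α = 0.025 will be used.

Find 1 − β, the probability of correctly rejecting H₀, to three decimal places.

Standardized effect: d = |μ_{layout A} − μ_{layout B}| / σ = |66.8 − 53.2| / 45.1 = 0.3016
Noncentrality parameter: δ = d / √(1/n₁ + 1/n₂) = 0.3016 / √(1/116 + 1/38) = 1.6133
Critical value for a one-sided test at α = 0.025: z_α = 1.960.
Power = Φ(δ − 1.960) = Φ(-0.347) = 0.3644.

Power ≈ 0.364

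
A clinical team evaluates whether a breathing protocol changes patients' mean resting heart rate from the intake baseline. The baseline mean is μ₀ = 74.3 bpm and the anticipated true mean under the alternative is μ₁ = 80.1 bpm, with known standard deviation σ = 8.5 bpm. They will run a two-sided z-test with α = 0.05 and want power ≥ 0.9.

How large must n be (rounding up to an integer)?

Standardized effect: d = |μ₁ − μ₀| / σ = |80.1 − 74.3| / 8.5 = 0.6824
Set Φ(δ − 1.960) = 0.9; then δ − 1.960 = Φ⁻¹(0.9) = 1.282, giving δ = 3.242.
(The Φ(−δ − z_{α/2}) term is vanishingly small for δ > 0 and is dropped in the standard sample-size formula.)
δ = d·√n ⇒ n = (δ/d)² = (3.242 / 0.6824)² = 22.57.
Rounding up, n = 23.

n = 23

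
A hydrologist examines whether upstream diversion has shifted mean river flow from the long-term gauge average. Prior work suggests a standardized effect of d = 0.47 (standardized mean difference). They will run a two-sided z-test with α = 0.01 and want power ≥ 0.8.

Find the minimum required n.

For power 0.8 need Φ(δ − z_{0.005}) = 0.8, so δ = z_{0.005} + z_{0.20} = 2.576 + 0.842 = 3.417.
(Ignoring the negligible lower-tail rejection probability gives the usual closed-form inversion.)
δ = d·√n ⇒ n = (δ/d)² = (3.417 / 0.47)² = 52.87.
Rounding up, n = 53.

n = 53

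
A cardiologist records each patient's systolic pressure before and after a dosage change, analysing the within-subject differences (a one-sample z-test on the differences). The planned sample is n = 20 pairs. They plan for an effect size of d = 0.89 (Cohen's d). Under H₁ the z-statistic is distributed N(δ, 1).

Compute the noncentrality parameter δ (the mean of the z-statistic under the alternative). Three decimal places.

δ ≈ 3.980

δ = d·√n = 0.89 × √20 = 3.9802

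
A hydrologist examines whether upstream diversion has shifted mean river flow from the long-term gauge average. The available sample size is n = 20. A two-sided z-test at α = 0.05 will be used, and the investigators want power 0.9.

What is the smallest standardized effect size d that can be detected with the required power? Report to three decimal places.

Required noncentrality: δ = z_{0.025} + z_{0.10} = 1.960 + 1.282 = 3.242.
(The second rejection-region term Φ(−δ − z_{α/2}) is negligible and dropped.)
δ = d·√n ⇒ d = δ/√n = 3.242/√20 = 0.7248.

d ≈ 0.725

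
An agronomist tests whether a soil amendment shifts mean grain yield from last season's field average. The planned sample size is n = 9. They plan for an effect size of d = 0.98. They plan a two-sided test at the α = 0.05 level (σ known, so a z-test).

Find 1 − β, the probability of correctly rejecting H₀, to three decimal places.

Noncentrality parameter: δ = d·√n = 0.98 × √9 = 2.9400
Two-sided α = 0.05 → critical value z_{0.025} = 1.960.
Power = Φ(δ − 1.960) + Φ(−δ − 1.960) = Φ(0.980) + Φ(-4.900) = 0.8365 + 0.0000 = 0.8365.

Power ≈ 0.836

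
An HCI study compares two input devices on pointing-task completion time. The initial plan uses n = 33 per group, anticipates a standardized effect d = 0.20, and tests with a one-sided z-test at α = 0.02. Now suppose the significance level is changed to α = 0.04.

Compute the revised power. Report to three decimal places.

Power ≈ 0.174

δ = d·√(n/2) = 0.20 × √(33/2) = 0.8124 (unchanged). New critical value: z_{0.04} = 1.751.
Revised power = P(Z > 1.751 − δ) = Φ(-0.938) = 0.1740.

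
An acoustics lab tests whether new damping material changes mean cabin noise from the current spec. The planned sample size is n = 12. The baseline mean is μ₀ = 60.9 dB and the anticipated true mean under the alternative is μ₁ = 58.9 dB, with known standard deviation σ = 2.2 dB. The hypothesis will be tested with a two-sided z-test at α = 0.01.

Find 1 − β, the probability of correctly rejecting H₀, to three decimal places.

Standardized effect: d = |μ₁ − μ₀| / σ = |58.9 − 60.9| / 2.2 = 0.9091
Noncentrality parameter: λ = d·√n = 0.9091 × √12 = 3.1492
Critical value for a two-sided test at α = 0.01: z_{α/2} = 2.576.
Power = Φ(λ − 2.576) + Φ(−λ − 2.576) = Φ(0.573) + Φ(-5.725) = 0.7168 + 0.0000 = 0.7168.

Power ≈ 0.717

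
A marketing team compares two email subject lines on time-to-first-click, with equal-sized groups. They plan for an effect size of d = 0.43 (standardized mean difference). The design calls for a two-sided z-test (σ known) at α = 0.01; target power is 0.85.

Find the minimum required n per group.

n = 142 per group

For power 0.85 need Φ(δ − z_{0.005}) = 0.85, so δ = z_{0.005} + z_{0.15} = 2.576 + 1.036 = 3.612.
(Ignoring the negligible lower-tail rejection probability gives the usual closed-form inversion.)
δ = d·√(n/2) ⇒ n = 2(δ/d)² = 2 × (3.612 / 0.43)² = 141.14.
Round up to the next whole unit.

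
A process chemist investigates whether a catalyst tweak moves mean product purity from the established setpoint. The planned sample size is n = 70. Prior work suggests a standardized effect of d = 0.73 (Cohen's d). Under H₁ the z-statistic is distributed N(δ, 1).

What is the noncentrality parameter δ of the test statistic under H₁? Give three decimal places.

δ ≈ 6.108

δ = d·√n = 0.73 × √70 = 6.1076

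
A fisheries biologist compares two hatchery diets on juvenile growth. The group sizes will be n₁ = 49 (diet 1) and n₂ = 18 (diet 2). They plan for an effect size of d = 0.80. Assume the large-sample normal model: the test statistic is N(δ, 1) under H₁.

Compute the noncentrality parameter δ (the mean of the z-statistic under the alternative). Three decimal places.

δ = d / √(1/n₁ + 1/n₂) = 0.80 / √(1/49 + 1/18) = 2.9026

δ ≈ 2.903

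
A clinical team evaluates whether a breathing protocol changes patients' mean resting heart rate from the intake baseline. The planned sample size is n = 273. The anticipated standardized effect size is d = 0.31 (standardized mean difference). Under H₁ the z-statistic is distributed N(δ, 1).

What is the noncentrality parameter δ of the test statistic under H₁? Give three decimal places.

δ = d·√n = 0.31 × √273 = 5.1220

δ ≈ 5.122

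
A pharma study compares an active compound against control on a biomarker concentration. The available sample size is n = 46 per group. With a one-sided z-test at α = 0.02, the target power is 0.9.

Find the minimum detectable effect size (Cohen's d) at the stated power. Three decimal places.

Need Φ(δ − 2.054) = 0.9, so δ = 2.054 + 1.282 = 3.335.
δ = d·√(n/2) ⇒ d = δ/√(n/2) = 3.335/√(46/2) = 0.6955.

d ≈ 0.695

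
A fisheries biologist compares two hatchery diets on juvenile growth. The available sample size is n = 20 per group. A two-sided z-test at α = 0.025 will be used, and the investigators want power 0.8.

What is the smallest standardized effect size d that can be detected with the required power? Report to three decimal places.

d ≈ 0.975

Required noncentrality: δ = z_{0.0125} + z_{0.20} = 2.241 + 0.842 = 3.083.
(The second rejection-region term Φ(−δ − z_{α/2}) is negligible and dropped.)
δ = d·√(n/2) ⇒ d = δ/√(n/2) = 3.083/√(20/2) = 0.9749.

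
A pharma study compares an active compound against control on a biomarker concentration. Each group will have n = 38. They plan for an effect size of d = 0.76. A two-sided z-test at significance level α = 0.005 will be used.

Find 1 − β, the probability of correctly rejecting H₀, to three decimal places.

Noncentrality parameter: δ = d·√(n/2) = 0.76 × √(38/2) = 3.3128
Critical value for a two-sided test at α = 0.005: z_{α/2} = 2.807.
Power = Φ(δ − 2.807) + Φ(−δ − 2.807) = Φ(0.506) + Φ(-6.120) = 0.6935 + 0.0000 = 0.6935.

Power ≈ 0.693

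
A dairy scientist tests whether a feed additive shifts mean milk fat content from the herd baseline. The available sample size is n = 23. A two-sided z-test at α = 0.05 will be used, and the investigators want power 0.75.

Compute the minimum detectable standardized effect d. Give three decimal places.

d ≈ 0.549

Required noncentrality: δ = z_{0.025} + z_{0.25} = 1.960 + 0.674 = 2.634.
(The second rejection-region term Φ(−δ − z_{α/2}) is negligible and dropped.)
δ = d·√n ⇒ d = δ/√n = 2.634/√23 = 0.5493.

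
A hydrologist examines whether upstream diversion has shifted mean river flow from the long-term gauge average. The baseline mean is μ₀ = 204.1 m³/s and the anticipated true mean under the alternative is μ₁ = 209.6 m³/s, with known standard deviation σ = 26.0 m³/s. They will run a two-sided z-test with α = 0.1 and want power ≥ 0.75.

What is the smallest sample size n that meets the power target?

n = 121

Standardized effect: d = |μ₁ − μ₀| / σ = |209.6 − 204.1| / 26.0 = 0.2115
Set Φ(δ − 1.645) = 0.75; then δ − 1.645 = Φ⁻¹(0.75) = 0.674, giving δ = 2.319.
(For δ > 0 the lower-tail rejection region contributes negligibly to power, so the one-term inversion is standard.)
δ = d·√n ⇒ n = (δ/d)² = (2.319 / 0.2115)² = 120.21.
Round up to the next whole unit.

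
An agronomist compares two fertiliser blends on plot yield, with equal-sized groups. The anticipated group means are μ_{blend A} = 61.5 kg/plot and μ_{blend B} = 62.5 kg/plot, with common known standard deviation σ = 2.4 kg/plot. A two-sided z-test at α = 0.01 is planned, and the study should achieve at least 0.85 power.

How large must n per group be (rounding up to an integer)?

Standardized effect: d = |μ_{blend A} − μ_{blend B}| / σ = |61.5 − 62.5| / 2.4 = 0.4167
For power 0.85 need Φ(δ − z_{0.005}) = 0.85, so δ = z_{0.005} + z_{0.15} = 2.576 + 1.036 = 3.612.
(The Φ(−δ − z_{α/2}) term is vanishingly small for δ > 0 and is dropped in the standard sample-size formula.)
δ = d·√(n/2) ⇒ n = 2(δ/d)² = 2 × (3.612 / 0.4167)² = 150.32.
Rounding up, n = 151 per group.

n = 151 per group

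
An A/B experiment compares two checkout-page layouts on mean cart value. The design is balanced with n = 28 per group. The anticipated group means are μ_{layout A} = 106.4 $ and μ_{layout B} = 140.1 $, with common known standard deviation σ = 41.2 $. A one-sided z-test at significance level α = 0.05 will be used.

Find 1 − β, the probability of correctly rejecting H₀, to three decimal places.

Power ≈ 0.922

Standardized effect: d = |μ_{layout A} − μ_{layout B}| / σ = |106.4 − 140.1| / 41.2 = 0.8180
Noncentrality parameter: δ = d·√(n/2) = 0.8180 × √(28/2) = 3.0605
One-sided α = 0.05 → critical value z_{0.05} = 1.645.
Power = Φ(δ − 1.645) = Φ(1.416) = 0.9216.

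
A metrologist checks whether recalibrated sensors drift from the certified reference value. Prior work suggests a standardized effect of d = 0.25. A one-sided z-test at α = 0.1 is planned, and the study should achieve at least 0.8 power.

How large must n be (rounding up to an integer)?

n = 73

Set Φ(δ − 1.282) = 0.8; then δ − 1.282 = Φ⁻¹(0.8) = 0.842, giving δ = 2.123.
δ = d·√n ⇒ n = (δ/d)² = (2.123 / 0.25)² = 72.13.
Round up to the next whole unit.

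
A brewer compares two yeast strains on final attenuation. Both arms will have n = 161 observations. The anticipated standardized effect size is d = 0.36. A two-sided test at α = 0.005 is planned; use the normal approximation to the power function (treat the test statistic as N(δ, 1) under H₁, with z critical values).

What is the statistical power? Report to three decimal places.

Power ≈ 0.664

Noncentrality parameter: δ = d·√(n/2) = 0.36 × √(161/2) = 3.2300
Critical value for a two-sided test at α = 0.005: z_{α/2} = 2.807.
Power = Φ(δ − 2.807) + Φ(−δ − 2.807) = Φ(0.423) + Φ(-6.037) = 0.6638 + 0.0000 = 0.6638.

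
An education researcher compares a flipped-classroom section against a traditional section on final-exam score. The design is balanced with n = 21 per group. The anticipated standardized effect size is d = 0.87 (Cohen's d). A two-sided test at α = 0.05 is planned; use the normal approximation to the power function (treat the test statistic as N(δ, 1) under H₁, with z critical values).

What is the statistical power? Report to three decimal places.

Noncentrality parameter: δ = d·√(n/2) = 0.87 × √(21/2) = 2.8191
Two-sided α = 0.05 → critical value z_{0.025} = 1.960.
Power = Φ(δ − 1.960) + Φ(−δ − 1.960) = Φ(0.859) + Φ(-4.779) = 0.8049 + 0.0000 = 0.8049.

Power ≈ 0.805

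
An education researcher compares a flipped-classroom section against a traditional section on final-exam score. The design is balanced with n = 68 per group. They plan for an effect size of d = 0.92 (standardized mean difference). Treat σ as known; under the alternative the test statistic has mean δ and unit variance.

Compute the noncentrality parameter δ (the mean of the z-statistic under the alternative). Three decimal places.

δ ≈ 5.364

The noncentrality parameter scales effect size by the design's sample-size factor: δ = d·√(n/2) = 0.92 × √(68/2) = 5.3645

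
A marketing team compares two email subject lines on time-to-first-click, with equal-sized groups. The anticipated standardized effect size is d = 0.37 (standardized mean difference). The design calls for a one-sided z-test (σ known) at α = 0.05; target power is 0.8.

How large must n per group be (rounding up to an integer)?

For power 0.8 need Φ(δ − z_{0.05}) = 0.8, so δ = z_{0.05} + z_{0.20} = 1.645 + 0.842 = 2.486.
δ = d·√(n/2) ⇒ n = 2(δ/d)² = 2 × (2.486 / 0.37)² = 90.32.
Rounding up, n = 91 per group.

n = 91 per group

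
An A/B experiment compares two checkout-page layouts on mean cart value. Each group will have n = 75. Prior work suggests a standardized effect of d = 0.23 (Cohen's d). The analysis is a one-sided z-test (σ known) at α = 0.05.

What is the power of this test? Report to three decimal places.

Noncentrality parameter: δ = d·√(n/2) = 0.23 × √(75/2) = 1.4085
One-sided α = 0.05 → critical value z_{0.05} = 1.645.
Power = P(Z > 1.645 − δ) = Φ(-0.236) = 0.4066.

Power ≈ 0.407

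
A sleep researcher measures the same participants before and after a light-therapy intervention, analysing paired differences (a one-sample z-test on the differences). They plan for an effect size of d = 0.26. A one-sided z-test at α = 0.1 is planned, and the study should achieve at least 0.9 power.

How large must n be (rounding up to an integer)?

Set Φ(δ − 1.282) = 0.9; then δ − 1.282 = Φ⁻¹(0.9) = 1.282, giving δ = 2.563.
δ = d·√n ⇒ n = (δ/d)² = (2.563 / 0.26)² = 97.18.
Rounding up, n = 98.

n = 98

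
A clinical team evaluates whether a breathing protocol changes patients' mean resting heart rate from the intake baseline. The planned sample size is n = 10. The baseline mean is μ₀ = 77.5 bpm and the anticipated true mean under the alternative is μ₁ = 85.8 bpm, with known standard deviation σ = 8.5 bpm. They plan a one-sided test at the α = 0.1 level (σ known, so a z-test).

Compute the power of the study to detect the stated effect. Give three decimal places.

Power ≈ 0.965

Standardized effect: d = |μ₁ − μ₀| / σ = |85.8 − 77.5| / 8.5 = 0.9765
Noncentrality parameter: δ = d·√n = 0.9765 × √10 = 3.0879
Critical value for a one-sided test at α = 0.1: z_α = 1.282.
Power = P(Z > 1.282 − δ) = Φ(1.806) = 0.9646.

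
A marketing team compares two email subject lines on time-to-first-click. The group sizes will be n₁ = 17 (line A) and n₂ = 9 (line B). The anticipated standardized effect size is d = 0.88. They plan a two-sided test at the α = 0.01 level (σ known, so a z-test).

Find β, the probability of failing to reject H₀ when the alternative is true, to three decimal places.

Noncentrality parameter: δ = d / √(1/n₁ + 1/n₂) = 0.88 / √(1/17 + 1/9) = 2.1347
Critical value for a two-sided test at α = 0.01: z_{α/2} = 2.576.
Power = Φ(δ − 2.576) + Φ(−δ − 2.576) = Φ(-0.441) + Φ(-4.711) = 0.3296 + 0.0000 = 0.3296.
Type II error: β = 1 − power = 1 − 0.3296 = 0.6704.

β ≈ 0.670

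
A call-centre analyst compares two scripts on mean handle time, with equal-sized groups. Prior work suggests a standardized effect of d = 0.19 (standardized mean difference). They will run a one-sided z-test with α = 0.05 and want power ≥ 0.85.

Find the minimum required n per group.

For power 0.85 need Φ(δ − z_{0.05}) = 0.85, so δ = z_{0.05} + z_{0.15} = 1.645 + 1.036 = 2.681.
δ = d·√(n/2) ⇒ n = 2(δ/d)² = 2 × (2.681 / 0.19)² = 398.30.
Rounding up, n = 399 per group.

n = 399 per group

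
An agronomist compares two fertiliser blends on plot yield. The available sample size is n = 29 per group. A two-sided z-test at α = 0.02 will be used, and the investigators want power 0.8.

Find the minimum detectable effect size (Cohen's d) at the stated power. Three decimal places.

Need Φ(δ − 2.326) = 0.8, so δ = 2.326 + 0.842 = 3.168.
(Lower-tail contribution to power is negligible for δ > 0.)
δ = d·√(n/2) ⇒ d = δ/√(n/2) = 3.168/√(29/2) = 0.8319.

d ≈ 0.832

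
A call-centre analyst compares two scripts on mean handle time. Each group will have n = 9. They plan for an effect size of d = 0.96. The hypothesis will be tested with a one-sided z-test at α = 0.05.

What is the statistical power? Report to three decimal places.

Power ≈ 0.652

Noncentrality parameter: δ = d·√(n/2) = 0.96 × √(9/2) = 2.0365
One-sided α = 0.05 → critical value z_{0.05} = 1.645.
Power = P(Z > 1.645 − δ) = Φ(0.392) = 0.6523.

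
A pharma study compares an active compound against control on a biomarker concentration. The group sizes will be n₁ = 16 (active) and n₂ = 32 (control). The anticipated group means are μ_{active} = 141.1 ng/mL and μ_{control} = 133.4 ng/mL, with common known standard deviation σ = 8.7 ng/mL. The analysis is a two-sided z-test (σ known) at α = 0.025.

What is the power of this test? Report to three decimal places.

Power ≈ 0.742

Standardized effect: d = |μ_{active} − μ_{control}| / σ = |141.1 − 133.4| / 8.7 = 0.8851
Noncentrality parameter: δ = d / √(1/n₁ + 1/n₂) = 0.8851 / √(1/16 + 1/32) = 2.8906
Two-sided α = 0.025 → critical value z_{0.0125} = 2.241.
Power = Φ(δ − 2.241) + Φ(−δ − 2.241) = Φ(0.649) + Φ(-5.132) = 0.7419 + 0.0000 = 0.7419.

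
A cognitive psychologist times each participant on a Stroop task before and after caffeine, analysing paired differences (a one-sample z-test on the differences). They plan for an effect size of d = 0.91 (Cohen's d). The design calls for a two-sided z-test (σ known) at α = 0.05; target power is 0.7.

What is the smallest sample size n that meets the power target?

Set Φ(δ − 1.960) = 0.7; then δ − 1.960 = Φ⁻¹(0.7) = 0.524, giving δ = 2.484.
(The Φ(−δ − z_{α/2}) term is vanishingly small for δ > 0 and is dropped in the standard sample-size formula.)
δ = d·√n ⇒ n = (δ/d)² = (2.484 / 0.91)² = 7.45.
Round up to the next whole unit.

n = 8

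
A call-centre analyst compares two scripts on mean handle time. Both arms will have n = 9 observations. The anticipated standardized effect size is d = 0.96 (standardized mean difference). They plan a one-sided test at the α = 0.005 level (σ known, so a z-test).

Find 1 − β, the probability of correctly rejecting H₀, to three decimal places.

Power ≈ 0.295

Noncentrality parameter: δ = d·√(n/2) = 0.96 × √(9/2) = 2.0365
Critical value for a one-sided test at α = 0.005: z_α = 2.576.
Power = Φ(δ − 2.576) = Φ(-0.539) = 0.2948.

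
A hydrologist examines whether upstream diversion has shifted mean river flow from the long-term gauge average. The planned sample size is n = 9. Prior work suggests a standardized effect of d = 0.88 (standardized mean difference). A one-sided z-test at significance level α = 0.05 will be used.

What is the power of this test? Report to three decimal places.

Power ≈ 0.840

Noncentrality parameter: δ = d·√n = 0.88 × √9 = 2.6400
One-sided α = 0.05 → critical value z_{0.05} = 1.645.
Power = P(Z > 1.645 − δ) = Φ(0.995) = 0.8402.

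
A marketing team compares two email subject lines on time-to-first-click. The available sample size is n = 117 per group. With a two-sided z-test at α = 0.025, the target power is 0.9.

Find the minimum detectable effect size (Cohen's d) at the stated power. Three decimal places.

d ≈ 0.461

Need Φ(δ − 2.241) = 0.9, so δ = 2.241 + 1.282 = 3.523.
(The second rejection-region term Φ(−δ − z_{α/2}) is negligible and dropped.)
δ = d·√(n/2) ⇒ d = δ/√(n/2) = 3.523/√(117/2) = 0.4606.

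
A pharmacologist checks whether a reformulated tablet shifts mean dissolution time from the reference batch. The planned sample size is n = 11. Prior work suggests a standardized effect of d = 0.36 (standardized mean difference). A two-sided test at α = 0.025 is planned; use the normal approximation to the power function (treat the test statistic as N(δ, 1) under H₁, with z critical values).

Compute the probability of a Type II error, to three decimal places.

Noncentrality parameter: δ = d·√n = 0.36 × √11 = 1.1940
Critical value for a two-sided test at α = 0.025: z_{α/2} = 2.241.
Power = Φ(δ − 2.241) + Φ(−δ − 2.241) = Φ(-1.047) + Φ(-3.435) = 0.1475 + 0.0003 = 0.1477.
Type II error: β = 1 − power = 1 − 0.1477 = 0.8523.

β ≈ 0.852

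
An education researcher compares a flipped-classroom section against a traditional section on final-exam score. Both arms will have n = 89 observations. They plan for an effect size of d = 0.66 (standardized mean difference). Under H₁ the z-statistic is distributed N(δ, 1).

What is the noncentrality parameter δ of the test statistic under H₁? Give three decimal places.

δ = d·√(n/2) = 0.66 × √(89/2) = 4.4027

δ ≈ 4.403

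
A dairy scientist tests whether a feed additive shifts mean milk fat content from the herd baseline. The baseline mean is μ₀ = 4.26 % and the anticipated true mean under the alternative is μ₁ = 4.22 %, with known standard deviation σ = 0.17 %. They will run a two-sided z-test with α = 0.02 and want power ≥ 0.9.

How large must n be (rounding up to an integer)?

n = 236

Standardized effect: d = |μ₁ − μ₀| / σ = |4.22 − 4.26| / 0.17 = 0.2353
Set Φ(δ − 2.326) = 0.9; then δ − 2.326 = Φ⁻¹(0.9) = 1.282, giving δ = 3.608.
(Ignoring the negligible lower-tail rejection probability gives the usual closed-form inversion.)
δ = d·√n ⇒ n = (δ/d)² = (3.608 / 0.2353)² = 235.12.
Rounding up, n = 236.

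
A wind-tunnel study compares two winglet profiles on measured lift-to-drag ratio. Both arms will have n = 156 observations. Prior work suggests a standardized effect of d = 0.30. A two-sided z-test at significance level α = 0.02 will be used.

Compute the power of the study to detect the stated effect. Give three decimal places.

Noncentrality parameter: δ = d·√(n/2) = 0.30 × √(156/2) = 2.6495
Critical value for a two-sided test at α = 0.02: z_{α/2} = 2.326.
Power = Φ(δ − 2.326) + Φ(−δ − 2.326) = Φ(0.323) + Φ(-4.976) = 0.6267 + 0.0000 = 0.6267.

Power ≈ 0.627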